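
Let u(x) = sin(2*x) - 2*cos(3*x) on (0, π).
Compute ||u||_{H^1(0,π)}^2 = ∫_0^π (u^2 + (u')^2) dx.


||u||_{H^1(0,π)}^2 = 32 + 45*π/2

u'(x) = 6*sin(3*x) + 2*cos(2*x).
Expand u² and (u')² and integrate term by term on (0, π), using: for integers n ≥ 1, ∫_0^π sin²(nx) dx = ∫_0^π cos²(nx) dx = π/2; for n ≠ n', ∫_0^π sin(nx)sin(n'x) dx = ∫_0^π cos(nx)cos(n'x) dx = 0; and by product-to-sum, ∫_0^π sin(nx)cos(n'x) dx = ½∫_0^π [sin((n+n')x) + sin((n−n')x)] dx, which is 0 when n+n' is even and 2n/(n²−n'²) when n+n' is odd (it need not vanish on (0, π)).
  u² squared terms: (-2)²·∫cos(3x)² dx = 4·π/2 = 2*π;  (1)²·∫sin(2x)² dx = 1·π/2 = π/2.
  u² cross terms: 2·(-2)·(1)·∫cos(3x)·sin(2x) dx = -4·(-4/5) = 16/5.
  So ∫_0^π u² dx = 2*π + π/2 + 16/5 = 16/5 + 5*π/2.
  (u')² squared terms: (2)²·∫cos(2x)² dx = 4·π/2 = 2*π;  (6)²·∫sin(3x)² dx = 36·π/2 = 18*π.
  (u')² cross terms: 2·(2)·(6)·∫cos(2x)·sin(3x) dx = 24·(6/5) = 144/5.
  So ∫_0^π (u')² dx = 2*π + 18*π + 144/5 = 144/5 + 20*π.
||u||_{H^1}^2 = (16/5 + 5*π/2) + (144/5 + 20*π) = 32 + 45*π/2.


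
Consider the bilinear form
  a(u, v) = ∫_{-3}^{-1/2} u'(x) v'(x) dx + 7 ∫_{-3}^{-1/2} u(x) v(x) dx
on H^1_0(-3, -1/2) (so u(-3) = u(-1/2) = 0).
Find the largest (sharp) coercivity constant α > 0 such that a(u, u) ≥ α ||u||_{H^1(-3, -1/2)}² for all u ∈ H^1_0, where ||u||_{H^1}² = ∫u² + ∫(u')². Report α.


α = 1

Coercivity of a(·,·) on H^1_0(-3, -1/2) means a(u, u) ≥ α ||u||_{H^1}² for every u ∈ H^1_0.
The interval has length L = 5/2, and Poincaré/coercivity depend only on L. Here a(u, u) = ∫(u')² + (7)·∫u².
Here c = 7 ≥ 1, so a(u,u) = ∫(u')² + c∫u² ≥ ∫(u')² + ∫u² = ||u||_{H^1}², i.e. α = 1 works. No larger α is possible: a(u,u) ≥ α||u||_{H^1}² means (1−α)∫(u')² ≥ (α−c)∫u², and for the modes u_n = sin(nπ(x−x₀)/L) (x₀ the left endpoint) one has ∫u_n²/∫(u_n')² = (L/(nπ))² → 0, so a(u_n,u_n)/||u_n||_{H^1}² → 1. Hence the optimal constant is α = 1.
Therefore α = 1.


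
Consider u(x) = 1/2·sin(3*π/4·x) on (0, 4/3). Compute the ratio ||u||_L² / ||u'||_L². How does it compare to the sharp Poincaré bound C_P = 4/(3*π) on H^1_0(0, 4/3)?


||u||_L² / ||u'||_L² = 4/(3*π) = C_P.

u(x) = 1/2·sin(3*π/4·x), so u'(x) = 3*π*cos(3*π*x/4)/8.
Writing u(x) = A·sin(kπx/L) with A = 1/2 and k = 1, use ∫_0^L sin²(kπx/L) dx = L/2 and ∫_0^L cos²(kπx/L) dx = L/2.
u² = 1/4·sin²(3*π/4·x) and (u')² = 9*π^2/64·cos²(3*π/4·x), and each of sin², cos² integrates to L/2 = 2/3 over (0, 4/3).
∫_0^4/3 u² dx = 1/6, so ||u||_L² = sqrt(6)/6.
∫_0^4/3 (u')² dx = 3*π^2/32, so ||u'||_L² = sqrt(6)*π/8.
Ratio ||u||_L² / ||u'||_L² = 4/(3*π).
Sharp Poincaré constant on H^1_0(0, 4/3) is C_P = L/π = 4/(3*π), achieved by sin(3*π/4·x).
This is the k = 1 eigenfunction (up to amplitude), so the ratio equals the sharp Poincaré constant exactly.


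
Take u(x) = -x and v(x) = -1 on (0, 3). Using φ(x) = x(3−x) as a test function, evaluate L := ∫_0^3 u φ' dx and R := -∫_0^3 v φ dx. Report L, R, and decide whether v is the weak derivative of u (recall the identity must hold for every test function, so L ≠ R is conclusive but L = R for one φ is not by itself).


LHS = 9/2, RHS = 9/2. Yes, v = u' weakly.

u(x) = -x, classical derivative u'(x) = -1.
φ(x) = x(3−x), so φ'(x) = 3 - 2*x.
Note φ(0) = φ(3) = 0, so the boundary term u·φ vanishes.
LHS = ∫_0^3 u(x) φ'(x) dx = ∫_0^3 (2*x^2 - 3*x) dx. Term by term:
  ∫_0^3 2*x^2 dx = 18;  ∫_0^3 -3*x dx = -27/2.
Sum: 18 − 27/2 = 9/2.
So LHS = 9/2.
∫_0^3 v(x) φ(x) dx = ∫_0^3 (x^2 - 3*x) dx. Term by term:
  ∫_0^3 x^2 dx = 9;  ∫_0^3 -3*x dx = -27/2.
Sum: 9 − 27/2 = -9/2.
So RHS = -∫_0^3 v(x) φ(x) dx = 9/2.
LHS = RHS, so the identity holds for this test φ.
Moreover u is smooth here and v(x) = u'(x) = -1 pointwise, so the identity holds for every test function. Hence v is the weak derivative of u.


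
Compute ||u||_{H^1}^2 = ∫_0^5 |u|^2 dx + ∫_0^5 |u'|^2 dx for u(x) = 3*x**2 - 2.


||u||_{H^1}^2 = 6645

The H^1 norm (squared) on an interval (0, L) is
  ||u||_{H^1}^2 = ∫_0^L u(x)^2 dx + ∫_0^L u'(x)^2 dx.
Compute u'(x) = 6*x.
Then u(x)^2 = 9*x**4 - 12*x**2 + 4 and u'(x)^2 = 36*x**2.
Integrate each monomial from 0 to 5 using ∫_0^5 c·x^n dx = c·5^(n+1)/(n+1):
  ∫_0^5 u(x)^2 dx = ∫_0^5 (9*x^4 - 12*x^2 + 4) dx. Term by term:
    ∫_0^5 9*x^4 dx = 5625;  ∫_0^5 -12*x^2 dx = -500;  ∫_0^5 4 dx = 20.
  Sum: 5625 − 500 + 20 = 5145.
  ∫_0^5 u'(x)^2 dx = ∫_0^5 (36*x^2) dx. Term by term:
    ∫_0^5 36*x^2 dx = 1500.
Adding: ||u||_{H^1}^2 = 5145 + 1500 = 6645.


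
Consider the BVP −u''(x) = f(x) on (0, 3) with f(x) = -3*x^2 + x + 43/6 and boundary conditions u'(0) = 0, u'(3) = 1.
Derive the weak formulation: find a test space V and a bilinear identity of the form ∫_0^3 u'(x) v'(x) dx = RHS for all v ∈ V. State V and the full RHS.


V = H^1(0, 3) (v unrestricted at boundary; u is determined up to an additive constant); weak form: ∫_0^3 u'v' dx = ∫_0^3 (-3*x^2 + x + 43/6) v dx + v(3) for all v ∈ V.

Multiply both sides by a test function v and integrate from 0 to 3:
  ∫_0^3 −u''(x) v(x) dx = ∫_0^3 f(x) v(x) dx.
Integrate the LHS by parts once:
  ∫_0^3 −u'' v dx = −[u'(x) v(x)]_0^3 + ∫_0^3 u'(x) v'(x) dx.
Thus ∫_0^3 u'(x) v'(x) dx = ∫_0^3 f(x) v(x) dx + [u'(x) v(x)]_0^3.
Choose V so that boundary terms are either known or forced to vanish.
u has inhomogeneous Neumann u'(0) = 0, u'(3) = 1. [u' v]_0^3 = (1)·v(3) − (0)·v(0) = v(3). Take V = H^1(0, 3); boundary term becomes part of RHS.
Weak formulation: find u (satisfying any essential BC) such that ∫_0^3 u'(x) v'(x) dx = ∫_0^3 f v dx + v(3) for all v ∈ V (Neumann data are natural BCs: they enter the RHS as boundary terms).
Substituting f(x) = -3*x^2 + x + 43/6, the right-hand side is ∫_0^3 (-3*x^2 + x + 43/6) v dx + v(3).
Compatibility check (pure Neumann): taking v ≡ 1 ∈ V gives 0 = ∫_0^3 f dx + (1) − (0), i.e. ∫_0^3 f dx must equal u'(0) − u'(3) = -1. Indeed ∫_0^3 (-3*x^2 + x + 43/6) dx = -1, so the data are compatible. The solution is then unique only up to an additive constant (fix it e.g. by requiring ∫_0^3 u dx = 0).


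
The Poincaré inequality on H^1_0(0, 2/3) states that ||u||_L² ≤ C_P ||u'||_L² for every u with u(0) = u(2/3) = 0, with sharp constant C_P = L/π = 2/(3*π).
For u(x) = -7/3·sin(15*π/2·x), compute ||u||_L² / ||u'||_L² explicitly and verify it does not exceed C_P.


||u||_L² / ||u'||_L² = 2/(15*π) < C_P = 2/(3*π).

u(x) = -7/3·sin(15*π/2·x), so u'(x) = -35*π*cos(15*π*x/2)/2.
Writing u(x) = A·sin(kπx/L) with A = -7/3 and k = 5, use ∫_0^L sin²(kπx/L) dx = L/2 and ∫_0^L cos²(kπx/L) dx = L/2.
u² = 49/9·sin²(15*π/2·x) and (u')² = 1225*π^2/4·cos²(15*π/2·x), and each of sin², cos² integrates to L/2 = 1/3 over (0, 2/3).
∫_0^2/3 u² dx = 49/27, so ||u||_L² = 7*sqrt(3)/9.
∫_0^2/3 (u')² dx = 1225*π^2/12, so ||u'||_L² = 35*sqrt(3)*π/6.
Ratio ||u||_L² / ||u'||_L² = 2/(15*π).
Sharp Poincaré constant on H^1_0(0, 2/3) is C_P = L/π = 2/(3*π), achieved by sin(3*π/2·x).
This is the k = 5 harmonic; the ratio L/(kπ) is strictly less than C_P = L/π, consistent with the sharp inequality ||u||_L² ≤ C_P ||u'||_L².


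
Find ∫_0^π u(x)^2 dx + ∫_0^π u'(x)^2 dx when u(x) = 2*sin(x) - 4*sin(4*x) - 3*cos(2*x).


||u||_{H^1(0,π)}^2 = 40 + 325*π/2

u'(x) = 6*sin(2*x) + 2*cos(x) - 16*cos(4*x).
Expand u² and (u')² and integrate term by term on (0, π), using: for integers n ≥ 1, ∫_0^π sin²(nx) dx = ∫_0^π cos²(nx) dx = π/2; for n ≠ n', ∫_0^π sin(nx)sin(n'x) dx = ∫_0^π cos(nx)cos(n'x) dx = 0; and by product-to-sum, ∫_0^π sin(nx)cos(n'x) dx = ½∫_0^π [sin((n+n')x) + sin((n−n')x)] dx, which is 0 when n+n' is even and 2n/(n²−n'²) when n+n' is odd (it need not vanish on (0, π)).
  u² squared terms: (-4)²·∫sin(4x)² dx = 16·π/2 = 8*π;  (-3)²·∫cos(2x)² dx = 9·π/2 = 9*π/2;  (2)²·∫sin(x)² dx = 4·π/2 = 2*π.
  u² cross terms: 2·(-4)·(-3)·∫sin(4x)·cos(2x) dx = 24·(0) = 0;  2·(-4)·(2)·∫sin(4x)·sin(x) dx = -16·(0) = 0;  2·(-3)·(2)·∫cos(2x)·sin(x) dx = -12·(-2/3) = 8.
  So ∫_0^π u² dx = 8*π + 9*π/2 + 2*π + 0 + 0 + 8 = 8 + 29*π/2.
  (u')² squared terms: (-16)²·∫cos(4x)² dx = 256·π/2 = 128*π;  (2)²·∫cos(x)² dx = 4·π/2 = 2*π;  (6)²·∫sin(2x)² dx = 36·π/2 = 18*π.
  (u')² cross terms: 2·(-16)·(2)·∫cos(4x)·cos(x) dx = -64·(0) = 0;  2·(-16)·(6)·∫cos(4x)·sin(2x) dx = -192·(0) = 0;  2·(2)·(6)·∫cos(x)·sin(2x) dx = 24·(4/3) = 32.
  So ∫_0^π (u')² dx = 128*π + 2*π + 18*π + 0 + 0 + 32 = 32 + 148*π.
||u||_{H^1}^2 = (8 + 29*π/2) + (32 + 148*π) = 40 + 325*π/2.


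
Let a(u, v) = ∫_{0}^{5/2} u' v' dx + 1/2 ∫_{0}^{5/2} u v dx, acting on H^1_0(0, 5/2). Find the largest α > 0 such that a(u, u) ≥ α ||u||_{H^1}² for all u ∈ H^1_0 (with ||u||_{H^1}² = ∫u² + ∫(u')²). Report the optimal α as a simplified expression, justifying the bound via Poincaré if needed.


α = (25 + 8*π^2)/(2*(25 + 4*π^2))

Coercivity of a(·,·) on H^1_0(0, 5/2) means a(u, u) ≥ α ||u||_{H^1}² for every u ∈ H^1_0.
The interval has length L = 5/2, and Poincaré/coercivity depend only on L. Here a(u, u) = ∫(u')² + (1/2)·∫u².
Here 0 < c = 1/2 < 1. The condition a(u,u) ≥ α||u||_{H^1}² reads (1−α)∫(u')² ≥ (α−c)∫u². Any admissible α is ≤ 1 (rapidly oscillating u have ∫u²/∫(u')² → 0), and α = 1 would force 0 ≥ (1−c)∫u², impossible since c < 1; so 1−α > 0. By the sharp Poincaré inequality on H^1_0 of an interval of length L, ∫(u')² ≥ (π/L)²∫u² with equality for the first sine mode sin(π(x−x₀)/L) (x₀ the left endpoint), so the inequality holds for all u iff (1−α)(π/L)² ≥ α − c, i.e. α ≤ ((π/L)² + c)/((π/L)² + 1) = (1 + c(L/π)²)/(1 + (L/π)²). With (π/L)² = 4*π^2/25 and c = 1/2, the largest admissible constant is α = ((π/L)² + c)/((π/L)² + 1).
Simplifying, α = (25 + 8*π^2)/(2*(25 + 4*π^2)).


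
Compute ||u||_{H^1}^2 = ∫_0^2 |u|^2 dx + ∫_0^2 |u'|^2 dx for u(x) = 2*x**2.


||u||_{H^1}^2 = 1024/15

The H^1 norm (squared) on an interval (0, L) is
  ||u||_{H^1}^2 = ∫_0^L u(x)^2 dx + ∫_0^L u'(x)^2 dx.
Compute u'(x) = 4*x.
Then u(x)^2 = 4*x**4 and u'(x)^2 = 16*x**2.
Integrate each monomial from 0 to 2 using ∫_0^2 c·x^n dx = c·2^(n+1)/(n+1):
  ∫_0^2 u(x)^2 dx = ∫_0^2 (4*x^4) dx. Term by term:
    ∫_0^2 4*x^4 dx = 128/5.
  ∫_0^2 u'(x)^2 dx = ∫_0^2 (16*x^2) dx. Term by term:
    ∫_0^2 16*x^2 dx = 128/3.
Adding: ||u||_{H^1}^2 = 128/5 + 128/3 = 1024/15.


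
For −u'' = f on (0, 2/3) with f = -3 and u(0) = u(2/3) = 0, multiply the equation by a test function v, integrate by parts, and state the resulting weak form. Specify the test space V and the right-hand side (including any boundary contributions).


V = H^1_0(0, 2/3) (so v(0) = v(2/3) = 0); weak form: ∫_0^2/3 u'v' dx = ∫_0^2/3 (-3) v dx for all v ∈ V.

Multiply both sides by a test function v and integrate from 0 to 2/3:
  ∫_0^2/3 −u''(x) v(x) dx = ∫_0^2/3 f(x) v(x) dx.
Integrate the LHS by parts once:
  ∫_0^2/3 −u'' v dx = −[u'(x) v(x)]_0^2/3 + ∫_0^2/3 u'(x) v'(x) dx.
Thus ∫_0^2/3 u'(x) v'(x) dx = ∫_0^2/3 f(x) v(x) dx + [u'(x) v(x)]_0^2/3.
Choose V so that boundary terms are either known or forced to vanish.
u is Dirichlet: u(0) = u(2/3) = 0. Let V = H^1_0(0, 2/3); then v(0) = v(2/3) = 0, and [u' v]_0^2/3 = 0.
Weak formulation: find u (satisfying any essential BC) such that ∫_0^2/3 u'(x) v'(x) dx = ∫_0^2/3 f v dx for all v ∈ V.
Substituting f(x) = -3, the right-hand side is ∫_0^2/3 (-3) v dx.


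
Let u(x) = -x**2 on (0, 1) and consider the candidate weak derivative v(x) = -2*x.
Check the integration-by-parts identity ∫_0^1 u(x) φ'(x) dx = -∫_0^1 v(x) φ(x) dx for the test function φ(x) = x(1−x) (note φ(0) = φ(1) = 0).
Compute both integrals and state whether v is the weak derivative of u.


LHS = 1/6, RHS = 1/6. Yes, v = u' weakly.

u(x) = -x**2, classical derivative u'(x) = -2*x.
φ(x) = x(1−x), so φ'(x) = 1 - 2*x.
Note φ(0) = φ(1) = 0, so the boundary term u·φ vanishes.
LHS = ∫_0^1 u(x) φ'(x) dx = ∫_0^1 (2*x^3 - x^2) dx. Term by term:
  ∫_0^1 2*x^3 dx = 1/2;  ∫_0^1 -x^2 dx = -1/3.
Sum: 1/2 − 1/3 = 1/6.
So LHS = 1/6.
∫_0^1 v(x) φ(x) dx = ∫_0^1 (2*x^3 - 2*x^2) dx. Term by term:
  ∫_0^1 2*x^3 dx = 1/2;  ∫_0^1 -2*x^2 dx = -2/3.
Sum: 1/2 − 2/3 = -1/6.
So RHS = -∫_0^1 v(x) φ(x) dx = 1/6.
LHS = RHS, so the identity holds for this test φ.
Moreover u is smooth here and v(x) = u'(x) = -2*x pointwise, so the identity holds for every test function. Hence v is the weak derivative of u.


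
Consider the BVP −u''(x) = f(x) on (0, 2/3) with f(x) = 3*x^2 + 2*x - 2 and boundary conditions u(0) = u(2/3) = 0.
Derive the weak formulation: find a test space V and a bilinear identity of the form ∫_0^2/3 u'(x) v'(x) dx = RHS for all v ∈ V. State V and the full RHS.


V = H^1_0(0, 2/3) (so v(0) = v(2/3) = 0); weak form: ∫_0^2/3 u'v' dx = ∫_0^2/3 (3*x^2 + 2*x - 2) v dx for all v ∈ V.

Multiply both sides by a test function v and integrate from 0 to 2/3:
  ∫_0^2/3 −u''(x) v(x) dx = ∫_0^2/3 f(x) v(x) dx.
Integrate the LHS by parts once:
  ∫_0^2/3 −u'' v dx = −[u'(x) v(x)]_0^2/3 + ∫_0^2/3 u'(x) v'(x) dx.
Thus ∫_0^2/3 u'(x) v'(x) dx = ∫_0^2/3 f(x) v(x) dx + [u'(x) v(x)]_0^2/3.
Choose V so that boundary terms are either known or forced to vanish.
u is Dirichlet: u(0) = u(2/3) = 0. Let V = H^1_0(0, 2/3); then v(0) = v(2/3) = 0, and [u' v]_0^2/3 = 0.
Weak formulation: find u (satisfying any essential BC) such that ∫_0^2/3 u'(x) v'(x) dx = ∫_0^2/3 f v dx for all v ∈ V.
Substituting f(x) = 3*x^2 + 2*x - 2, the right-hand side is ∫_0^2/3 (3*x^2 + 2*x - 2) v dx.


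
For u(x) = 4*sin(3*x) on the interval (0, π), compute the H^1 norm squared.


||u||_{H^1(0,π)}^2 = 80*π

u'(x) = 12*cos(3*x).
Expand u² and (u')² and integrate term by term on (0, π), using: for integers n ≥ 1, ∫_0^π sin²(nx) dx = ∫_0^π cos²(nx) dx = π/2; for n ≠ n', ∫_0^π sin(nx)sin(n'x) dx = ∫_0^π cos(nx)cos(n'x) dx = 0; and by product-to-sum, ∫_0^π sin(nx)cos(n'x) dx = ½∫_0^π [sin((n+n')x) + sin((n−n')x)] dx, which is 0 when n+n' is even and 2n/(n²−n'²) when n+n' is odd (it need not vanish on (0, π)).
  u² squared terms: (4)²·∫sin(3x)² dx = 16·π/2 = 8*π.
  So ∫_0^π u² dx = 8*π.
  (u')² squared terms: (12)²·∫cos(3x)² dx = 144·π/2 = 72*π.
  So ∫_0^π (u')² dx = 72*π.
||u||_{H^1}^2 = (8*π) + (72*π) = 80*π.


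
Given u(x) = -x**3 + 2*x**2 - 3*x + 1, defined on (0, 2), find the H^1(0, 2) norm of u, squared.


||u||_{H^1}^2 = 3208/105

The H^1 norm (squared) on an interval (0, L) is
  ||u||_{H^1}^2 = ∫_0^L u(x)^2 dx + ∫_0^L u'(x)^2 dx.
Compute u'(x) = -3*x**2 + 4*x - 3.
Then u(x)^2 = x**6 - 4*x**5 + 10*x**4 - 14*x**3 + 13*x**2 - 6*x + 1 and u'(x)^2 = 9*x**4 - 24*x**3 + 34*x**2 - 24*x + 9.
Integrate each monomial from 0 to 2 using ∫_0^2 c·x^n dx = c·2^(n+1)/(n+1):
  ∫_0^2 u(x)^2 dx = ∫_0^2 (x^6 - 4*x^5 + 10*x^4 - 14*x^3 + 13*x^2 - 6*x + 1) dx. Term by term:
    ∫_0^2 x^6 dx = 128/7;  ∫_0^2 -4*x^5 dx = -128/3;  ∫_0^2 10*x^4 dx = 64;
    ∫_0^2 -14*x^3 dx = -56;  ∫_0^2 13*x^2 dx = 104/3;  ∫_0^2 -6*x dx = -12;
    ∫_0^2 1 dx = 2.
  Sum: 128/7 − 128/3 + 64 − 56 + 104/3 − 12 + 2 = 58/7.
  ∫_0^2 u'(x)^2 dx = ∫_0^2 (9*x^4 - 24*x^3 + 34*x^2 - 24*x + 9) dx. Term by term:
    ∫_0^2 9*x^4 dx = 288/5;  ∫_0^2 -24*x^3 dx = -96;  ∫_0^2 34*x^2 dx = 272/3;
    ∫_0^2 -24*x dx = -48;  ∫_0^2 9 dx = 18.
  Sum: 288/5 − 96 + 272/3 − 48 + 18 = 334/15.
Adding: ||u||_{H^1}^2 = 58/7 + 334/15 = 3208/105.


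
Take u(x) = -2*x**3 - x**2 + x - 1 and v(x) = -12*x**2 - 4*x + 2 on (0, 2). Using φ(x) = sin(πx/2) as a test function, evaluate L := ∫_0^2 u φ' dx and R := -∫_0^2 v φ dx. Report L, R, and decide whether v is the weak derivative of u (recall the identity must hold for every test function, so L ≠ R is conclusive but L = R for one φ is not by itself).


LHS = -192/π^3 + 52/π, RHS = -384/π^3 + 104/π. No, v is not the weak derivative of u.

u(x) = -2*x**3 - x**2 + x - 1, classical derivative u'(x) = -6*x**2 - 2*x + 1.
φ(x) = sin(πx/2), so φ'(x) = π*cos(π*x/2)/2.
Note φ(0) = φ(2) = 0, so the boundary term u·φ vanishes.
LHS = ∫_0^2 u(x) φ'(x) dx = ∫_0^2 (-π*x^3*cos(π*x/2) - π*x^2*cos(π*x/2)/2 + π*x*cos(π*x/2)/2 - π*cos(π*x/2)/2) dx. Term by term:
  ∫_0^2 -π*cos(π*x/2)/2 dx = 0;  ∫_0^2 π*x*cos(π*x/2)/2 dx = -4/π;  ∫_0^2 -π*x^3*cos(π*x/2) dx = -192/π^3 + 48/π;
  ∫_0^2 -π*x^2*cos(π*x/2)/2 dx = 8/π.
Sum: 0 − 4/π + -192/π^3 + 48/π + 8/π = -192/π^3 + 52/π.
So LHS = -192/π^3 + 52/π.
∫_0^2 v(x) φ(x) dx = ∫_0^2 (-12*x^2*sin(π*x/2) - 4*x*sin(π*x/2) + 2*sin(π*x/2)) dx. Term by term:
  ∫_0^2 2*sin(π*x/2) dx = 8/π;  ∫_0^2 -12*x^2*sin(π*x/2) dx = -96/π + 384/π^3;  ∫_0^2 -4*x*sin(π*x/2) dx = -16/π.
Sum: 8/π + -96/π + 384/π^3 − 16/π = -104/π + 384/π^3.
So RHS = -∫_0^2 v(x) φ(x) dx = -384/π^3 + 104/π.
LHS − RHS = -52/π + 192/π^3 ≠ 0, so the identity fails.
(For a valid weak derivative the identity must hold for EVERY test function, in particular this one. The failure shows v is NOT the weak derivative of u.)
Correct weak derivative would be u'(x) = -6*x**2 - 2*x + 1.


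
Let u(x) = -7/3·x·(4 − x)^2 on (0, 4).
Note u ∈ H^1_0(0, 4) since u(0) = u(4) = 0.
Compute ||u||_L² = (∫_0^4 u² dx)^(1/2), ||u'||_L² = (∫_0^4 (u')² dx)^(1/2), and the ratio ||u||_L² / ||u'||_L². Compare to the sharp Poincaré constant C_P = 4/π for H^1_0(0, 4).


||u||_L² / ||u'||_L² = 2*sqrt(14)/7 < C_P = 4/π.

u(x) = -7/3·x·(4 − x)^2, so u'(x) = -7*x^2 + 112*x/3 - 112/3.
u(x) = -7/3·x·(4 − x)^2 vanishes at x = 0 and x = 4, so u ∈ H^1_0(0, 4). Differentiate via the product rule and integrate the resulting polynomials term by term.
  ∫_0^4 u² dx = ∫_0^4 (49*x^6/9 - 784*x^5/9 + 1568*x^4/3 - 12544*x^3/9 + 12544*x^2/9) dx. Term by term:
    ∫_0^4 49*x^6/9 dx = 114688/9;  ∫_0^4 -784*x^5/9 dx = -1605632/27;  ∫_0^4 1568*x^4/3 dx = 1605632/15;
    ∫_0^4 -12544*x^3/9 dx = -802816/9;  ∫_0^4 12544*x^2/9 dx = 802816/27.
  Sum: 114688/9 − 1605632/27 + 1605632/15 − 802816/9 + 802816/27 = 114688/135.
  ∫_0^4 (u')² dx = ∫_0^4 (49*x^4 - 1568*x^3/3 + 17248*x^2/9 - 25088*x/9 + 12544/9) dx. Term by term:
    ∫_0^4 49*x^4 dx = 50176/5;  ∫_0^4 -1568*x^3/3 dx = -100352/3;  ∫_0^4 17248*x^2/9 dx = 1103872/27;
    ∫_0^4 -25088*x/9 dx = -200704/9;  ∫_0^4 12544/9 dx = 50176/9.
  Sum: 50176/5 − 100352/3 + 1103872/27 − 200704/9 + 50176/9 = 100352/135.
∫_0^4 u² dx = 114688/135, so ||u||_L² = 128*sqrt(105)/45.
∫_0^4 (u')² dx = 100352/135, so ||u'||_L² = 224*sqrt(30)/45.
Ratio ||u||_L² / ||u'||_L² = 2*sqrt(14)/7.
Sharp Poincaré constant on H^1_0(0, 4) is C_P = L/π = 4/π, achieved by sin(π/4·x).
A polynomial bump cannot attain the sharp Poincaré constant (only the first sine eigenfunction does), so the ratio is strictly less than C_P, consistent with ||u||_L² ≤ C_P ||u'||_L².


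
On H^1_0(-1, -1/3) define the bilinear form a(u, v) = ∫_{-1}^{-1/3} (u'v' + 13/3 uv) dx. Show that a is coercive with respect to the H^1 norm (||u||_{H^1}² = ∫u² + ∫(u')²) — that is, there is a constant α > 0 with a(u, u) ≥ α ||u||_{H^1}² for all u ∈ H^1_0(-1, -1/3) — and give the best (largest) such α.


α = 1

Coercivity of a(·,·) on H^1_0(-1, -1/3) means a(u, u) ≥ α ||u||_{H^1}² for every u ∈ H^1_0.
The interval has length L = 2/3, and Poincaré/coercivity depend only on L. Here a(u, u) = ∫(u')² + (13/3)·∫u².
Here c = 13/3 ≥ 1, so a(u,u) = ∫(u')² + c∫u² ≥ ∫(u')² + ∫u² = ||u||_{H^1}², i.e. α = 1 works. No larger α is possible: a(u,u) ≥ α||u||_{H^1}² means (1−α)∫(u')² ≥ (α−c)∫u², and for the modes u_n = sin(nπ(x−x₀)/L) (x₀ the left endpoint) one has ∫u_n²/∫(u_n')² = (L/(nπ))² → 0, so a(u_n,u_n)/||u_n||_{H^1}² → 1. Hence the optimal constant is α = 1.
Therefore α = 1.


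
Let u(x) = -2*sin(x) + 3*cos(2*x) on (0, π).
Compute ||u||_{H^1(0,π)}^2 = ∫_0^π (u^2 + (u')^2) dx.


||u||_{H^1(0,π)}^2 = 40 + 53*π/2

u'(x) = -6*sin(2*x) - 2*cos(x).
Expand u² and (u')² and integrate term by term on (0, π), using: for integers n ≥ 1, ∫_0^π sin²(nx) dx = ∫_0^π cos²(nx) dx = π/2; for n ≠ n', ∫_0^π sin(nx)sin(n'x) dx = ∫_0^π cos(nx)cos(n'x) dx = 0; and by product-to-sum, ∫_0^π sin(nx)cos(n'x) dx = ½∫_0^π [sin((n+n')x) + sin((n−n')x)] dx, which is 0 when n+n' is even and 2n/(n²−n'²) when n+n' is odd (it need not vanish on (0, π)).
  u² squared terms: (-2)²·∫sin(x)² dx = 4·π/2 = 2*π;  (3)²·∫cos(2x)² dx = 9·π/2 = 9*π/2.
  u² cross terms: 2·(-2)·(3)·∫sin(x)·cos(2x) dx = -12·(-2/3) = 8.
  So ∫_0^π u² dx = 2*π + 9*π/2 + 8 = 8 + 13*π/2.
  (u')² squared terms: (-6)²·∫sin(2x)² dx = 36·π/2 = 18*π;  (-2)²·∫cos(x)² dx = 4·π/2 = 2*π.
  (u')² cross terms: 2·(-6)·(-2)·∫sin(2x)·cos(x) dx = 24·(4/3) = 32.
  So ∫_0^π (u')² dx = 18*π + 2*π + 32 = 32 + 20*π.
||u||_{H^1}^2 = (8 + 13*π/2) + (32 + 20*π) = 40 + 53*π/2.


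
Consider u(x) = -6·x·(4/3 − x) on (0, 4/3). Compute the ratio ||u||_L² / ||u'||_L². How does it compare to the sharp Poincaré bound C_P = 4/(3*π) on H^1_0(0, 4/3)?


||u||_L² / ||u'||_L² = 2*sqrt(10)/15 < C_P = 4/(3*π).

u(x) = -6·x·(4/3 − x), so u'(x) = 12*x - 8.
u(x) = -6·x·(4/3 − x) vanishes at x = 0 and x = 4/3, so u ∈ H^1_0(0, 4/3). Differentiate via the product rule and integrate the resulting polynomials term by term.
  ∫_0^4/3 u² dx = ∫_0^4/3 (36*x^4 - 96*x^3 + 64*x^2) dx. Term by term:
    ∫_0^4/3 36*x^4 dx = 4096/135;  ∫_0^4/3 -96*x^3 dx = -2048/27;  ∫_0^4/3 64*x^2 dx = 4096/81.
  Sum: 4096/135 − 2048/27 + 4096/81 = 2048/405.
  ∫_0^4/3 (u')² dx = ∫_0^4/3 (144*x^2 - 192*x + 64) dx. Term by term:
    ∫_0^4/3 144*x^2 dx = 1024/9;  ∫_0^4/3 -192*x dx = -512/3;  ∫_0^4/3 64 dx = 256/3.
  Sum: 1024/9 − 512/3 + 256/3 = 256/9.
∫_0^4/3 u² dx = 2048/405, so ||u||_L² = 32*sqrt(10)/45.
∫_0^4/3 (u')² dx = 256/9, so ||u'||_L² = 16/3.
Ratio ||u||_L² / ||u'||_L² = 2*sqrt(10)/15.
Sharp Poincaré constant on H^1_0(0, 4/3) is C_P = L/π = 4/(3*π), achieved by sin(3*π/4·x).
A polynomial bump cannot attain the sharp Poincaré constant (only the first sine eigenfunction does), so the ratio is strictly less than C_P, consistent with ||u||_L² ≤ C_P ||u'||_L².


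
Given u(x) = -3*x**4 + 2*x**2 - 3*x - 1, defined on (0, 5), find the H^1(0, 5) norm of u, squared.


||u||_{H^1}^2 = 24006775/7

The H^1 norm (squared) on an interval (0, L) is
  ||u||_{H^1}^2 = ∫_0^L u(x)^2 dx + ∫_0^L u'(x)^2 dx.
Compute u'(x) = -12*x**3 + 4*x - 3.
Then u(x)^2 = 9*x**8 - 12*x**6 + 18*x**5 + 10*x**4 - 12*x**3 + 5*x**2 + 6*x + 1 and u'(x)^2 = 144*x**6 - 96*x**4 + 72*x**3 + 16*x**2 - 24*x + 9.
Integrate each monomial from 0 to 5 using ∫_0^5 c·x^n dx = c·5^(n+1)/(n+1):
  ∫_0^5 u(x)^2 dx = ∫_0^5 (9*x^8 - 12*x^6 + 18*x^5 + 10*x^4 - 12*x^3 + 5*x^2 + 6*x + 1) dx. Term by term:
    ∫_0^5 9*x^8 dx = 1953125;  ∫_0^5 -12*x^6 dx = -937500/7;  ∫_0^5 18*x^5 dx = 46875;
    ∫_0^5 10*x^4 dx = 6250;  ∫_0^5 -12*x^3 dx = -1875;  ∫_0^5 5*x^2 dx = 625/3;
    ∫_0^5 6*x dx = 75;  ∫_0^5 1 dx = 5.
  Sum: 1953125 − 937500/7 + 46875 + 6250 − 1875 + 625/3 + 75 + 5 = 39285430/21.
  ∫_0^5 u'(x)^2 dx = ∫_0^5 (144*x^6 - 96*x^4 + 72*x^3 + 16*x^2 - 24*x + 9) dx. Term by term:
    ∫_0^5 144*x^6 dx = 11250000/7;  ∫_0^5 -96*x^4 dx = -60000;  ∫_0^5 72*x^3 dx = 11250;
    ∫_0^5 16*x^2 dx = 2000/3;  ∫_0^5 -24*x dx = -300;  ∫_0^5 9 dx = 45.
  Sum: 11250000/7 − 60000 + 11250 + 2000/3 − 300 + 45 = 32734895/21.
Adding: ||u||_{H^1}^2 = 39285430/21 + 32734895/21 = 24006775/7.


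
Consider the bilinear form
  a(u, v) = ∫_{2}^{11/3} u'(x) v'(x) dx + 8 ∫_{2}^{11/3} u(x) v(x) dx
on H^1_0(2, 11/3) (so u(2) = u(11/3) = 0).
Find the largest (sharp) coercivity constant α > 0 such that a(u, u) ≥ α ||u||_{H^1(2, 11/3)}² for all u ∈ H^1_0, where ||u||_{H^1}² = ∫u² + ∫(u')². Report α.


α = 1

Coercivity of a(·,·) on H^1_0(2, 11/3) means a(u, u) ≥ α ||u||_{H^1}² for every u ∈ H^1_0.
The interval has length L = 5/3, and Poincaré/coercivity depend only on L. Here a(u, u) = ∫(u')² + (8)·∫u².
Here c = 8 ≥ 1, so a(u,u) = ∫(u')² + c∫u² ≥ ∫(u')² + ∫u² = ||u||_{H^1}², i.e. α = 1 works. No larger α is possible: a(u,u) ≥ α||u||_{H^1}² means (1−α)∫(u')² ≥ (α−c)∫u², and for the modes u_n = sin(nπ(x−x₀)/L) (x₀ the left endpoint) one has ∫u_n²/∫(u_n')² = (L/(nπ))² → 0, so a(u_n,u_n)/||u_n||_{H^1}² → 1. Hence the optimal constant is α = 1.
Therefore α = 1.


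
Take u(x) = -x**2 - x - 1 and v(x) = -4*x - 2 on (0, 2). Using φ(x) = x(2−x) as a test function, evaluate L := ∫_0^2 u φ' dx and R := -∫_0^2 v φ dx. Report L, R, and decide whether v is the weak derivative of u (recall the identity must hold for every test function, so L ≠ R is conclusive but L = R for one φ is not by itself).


LHS = 4, RHS = 8. No, v is not the weak derivative of u.

u(x) = -x**2 - x - 1, classical derivative u'(x) = -2*x - 1.
φ(x) = x(2−x), so φ'(x) = 2 - 2*x.
Note φ(0) = φ(2) = 0, so the boundary term u·φ vanishes.
LHS = ∫_0^2 u(x) φ'(x) dx = ∫_0^2 (2*x^3 - 2) dx. Term by term:
  ∫_0^2 2*x^3 dx = 8;  ∫_0^2 -2 dx = -4.
Sum: 8 − 4 = 4.
So LHS = 4.
∫_0^2 v(x) φ(x) dx = ∫_0^2 (4*x^3 - 6*x^2 - 4*x) dx. Term by term:
  ∫_0^2 4*x^3 dx = 16;  ∫_0^2 -6*x^2 dx = -16;  ∫_0^2 -4*x dx = -8.
Sum: 16 − 16 − 8 = -8.
So RHS = -∫_0^2 v(x) φ(x) dx = 8.
LHS − RHS = -4 ≠ 0, so the identity fails.
(For a valid weak derivative the identity must hold for EVERY test function, in particular this one. The failure shows v is NOT the weak derivative of u.)
Correct weak derivative would be u'(x) = -2*x - 1.


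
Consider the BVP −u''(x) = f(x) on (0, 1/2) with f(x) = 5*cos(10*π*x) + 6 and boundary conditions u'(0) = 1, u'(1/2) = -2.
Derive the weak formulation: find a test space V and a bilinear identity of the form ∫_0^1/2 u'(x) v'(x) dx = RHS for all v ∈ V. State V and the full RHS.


V = H^1(0, 1/2) (v unrestricted at boundary; u is determined up to an additive constant); weak form: ∫_0^1/2 u'v' dx = ∫_0^1/2 (5*cos(10*π*x) + 6) v dx − 2·v(1/2) − v(0) for all v ∈ V.

Multiply both sides by a test function v and integrate from 0 to 1/2:
  ∫_0^1/2 −u''(x) v(x) dx = ∫_0^1/2 f(x) v(x) dx.
Integrate the LHS by parts once:
  ∫_0^1/2 −u'' v dx = −[u'(x) v(x)]_0^1/2 + ∫_0^1/2 u'(x) v'(x) dx.
Thus ∫_0^1/2 u'(x) v'(x) dx = ∫_0^1/2 f(x) v(x) dx + [u'(x) v(x)]_0^1/2.
Choose V so that boundary terms are either known or forced to vanish.
u has inhomogeneous Neumann u'(0) = 1, u'(1/2) = -2. [u' v]_0^1/2 = (-2)·v(1/2) − (1)·v(0) = − 2·v(1/2) − v(0). Take V = H^1(0, 1/2); boundary term becomes part of RHS.
Weak formulation: find u (satisfying any essential BC) such that ∫_0^1/2 u'(x) v'(x) dx = ∫_0^1/2 f v dx − 2·v(1/2) − v(0) for all v ∈ V (Neumann data are natural BCs: they enter the RHS as boundary terms).
Substituting f(x) = 5*cos(10*π*x) + 6, the right-hand side is ∫_0^1/2 (5*cos(10*π*x) + 6) v dx − 2·v(1/2) − v(0).
Compatibility check (pure Neumann): taking v ≡ 1 ∈ V gives 0 = ∫_0^1/2 f dx + (-2) − (1), i.e. ∫_0^1/2 f dx must equal u'(0) − u'(1/2) = 3. Indeed ∫_0^1/2 (5*cos(10*π*x) + 6) dx = 3, so the data are compatible. The solution is then unique only up to an additive constant (fix it e.g. by requiring ∫_0^1/2 u dx = 0).


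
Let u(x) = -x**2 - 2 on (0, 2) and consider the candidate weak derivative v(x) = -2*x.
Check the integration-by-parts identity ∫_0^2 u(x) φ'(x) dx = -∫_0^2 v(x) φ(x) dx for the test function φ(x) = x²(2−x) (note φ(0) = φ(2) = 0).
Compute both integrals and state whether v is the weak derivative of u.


LHS = 16/5, RHS = 16/5. Yes, v = u' weakly.

u(x) = -x**2 - 2, classical derivative u'(x) = -2*x.
φ(x) = x²(2−x), so φ'(x) = x*(4 - 3*x).
Note φ(0) = φ(2) = 0, so the boundary term u·φ vanishes.
LHS = ∫_0^2 u(x) φ'(x) dx = ∫_0^2 (3*x^4 - 4*x^3 + 6*x^2 - 8*x) dx. Term by term:
  ∫_0^2 3*x^4 dx = 96/5;  ∫_0^2 -4*x^3 dx = -16;  ∫_0^2 6*x^2 dx = 16;
  ∫_0^2 -8*x dx = -16.
Sum: 96/5 − 16 + 16 − 16 = 16/5.
So LHS = 16/5.
∫_0^2 v(x) φ(x) dx = ∫_0^2 (2*x^4 - 4*x^3) dx. Term by term:
  ∫_0^2 2*x^4 dx = 64/5;  ∫_0^2 -4*x^3 dx = -16.
Sum: 64/5 − 16 = -16/5.
So RHS = -∫_0^2 v(x) φ(x) dx = 16/5.
LHS = RHS, so the identity holds for this test φ.
Moreover u is smooth here and v(x) = u'(x) = -2*x pointwise, so the identity holds for every test function. Hence v is the weak derivative of u.


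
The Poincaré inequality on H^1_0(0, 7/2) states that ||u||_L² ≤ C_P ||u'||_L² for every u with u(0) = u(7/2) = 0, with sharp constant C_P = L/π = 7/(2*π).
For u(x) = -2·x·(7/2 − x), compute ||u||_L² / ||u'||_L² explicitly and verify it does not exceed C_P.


||u||_L² / ||u'||_L² = 7*sqrt(10)/20 < C_P = 7/(2*π).

u(x) = -2·x·(7/2 − x), so u'(x) = 4*x - 7.
u(x) = -2·x·(7/2 − x) vanishes at x = 0 and x = 7/2, so u ∈ H^1_0(0, 7/2). Differentiate via the product rule and integrate the resulting polynomials term by term.
  ∫_0^7/2 u² dx = ∫_0^7/2 (4*x^4 - 28*x^3 + 49*x^2) dx. Term by term:
    ∫_0^7/2 4*x^4 dx = 16807/40;  ∫_0^7/2 -28*x^3 dx = -16807/16;  ∫_0^7/2 49*x^2 dx = 16807/24.
  Sum: 16807/40 − 16807/16 + 16807/24 = 16807/240.
  ∫_0^7/2 (u')² dx = ∫_0^7/2 (16*x^2 - 56*x + 49) dx. Term by term:
    ∫_0^7/2 16*x^2 dx = 686/3;  ∫_0^7/2 -56*x dx = -343;  ∫_0^7/2 49 dx = 343/2.
  Sum: 686/3 − 343 + 343/2 = 343/6.
∫_0^7/2 u² dx = 16807/240, so ||u||_L² = 49*sqrt(105)/60.
∫_0^7/2 (u')² dx = 343/6, so ||u'||_L² = 7*sqrt(42)/6.
Ratio ||u||_L² / ||u'||_L² = 7*sqrt(10)/20.
Sharp Poincaré constant on H^1_0(0, 7/2) is C_P = L/π = 7/(2*π), achieved by sin(2*π/7·x).
A polynomial bump cannot attain the sharp Poincaré constant (only the first sine eigenfunction does), so the ratio is strictly less than C_P, consistent with ||u||_L² ≤ C_P ||u'||_L².


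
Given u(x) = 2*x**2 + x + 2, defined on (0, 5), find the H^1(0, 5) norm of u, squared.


||u||_{H^1}^2 = 13025/3

The H^1 norm (squared) on an interval (0, L) is
  ||u||_{H^1}^2 = ∫_0^L u(x)^2 dx + ∫_0^L u'(x)^2 dx.
Compute u'(x) = 4*x + 1.
Then u(x)^2 = 4*x**4 + 4*x**3 + 9*x**2 + 4*x + 4 and u'(x)^2 = 16*x**2 + 8*x + 1.
Integrate each monomial from 0 to 5 using ∫_0^5 c·x^n dx = c·5^(n+1)/(n+1):
  ∫_0^5 u(x)^2 dx = ∫_0^5 (4*x^4 + 4*x^3 + 9*x^2 + 4*x + 4) dx. Term by term:
    ∫_0^5 4*x^4 dx = 2500;  ∫_0^5 4*x^3 dx = 625;  ∫_0^5 9*x^2 dx = 375;
    ∫_0^5 4*x dx = 50;  ∫_0^5 4 dx = 20.
  Sum: 2500 + 625 + 375 + 50 + 20 = 3570.
  ∫_0^5 u'(x)^2 dx = ∫_0^5 (16*x^2 + 8*x + 1) dx. Term by term:
    ∫_0^5 16*x^2 dx = 2000/3;  ∫_0^5 8*x dx = 100;  ∫_0^5 1 dx = 5.
  Sum: 2000/3 + 100 + 5 = 2315/3.
Adding: ||u||_{H^1}^2 = 3570 + 2315/3 = 13025/3.


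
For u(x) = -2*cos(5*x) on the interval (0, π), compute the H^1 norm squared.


||u||_{H^1(0,π)}^2 = 52*π

u'(x) = 10*sin(5*x).
Expand u² and (u')² and integrate term by term on (0, π), using: for integers n ≥ 1, ∫_0^π sin²(nx) dx = ∫_0^π cos²(nx) dx = π/2; for n ≠ n', ∫_0^π sin(nx)sin(n'x) dx = ∫_0^π cos(nx)cos(n'x) dx = 0; and by product-to-sum, ∫_0^π sin(nx)cos(n'x) dx = ½∫_0^π [sin((n+n')x) + sin((n−n')x)] dx, which is 0 when n+n' is even and 2n/(n²−n'²) when n+n' is odd (it need not vanish on (0, π)).
  u² squared terms: (-2)²·∫cos(5x)² dx = 4·π/2 = 2*π.
  So ∫_0^π u² dx = 2*π.
  (u')² squared terms: (10)²·∫sin(5x)² dx = 100·π/2 = 50*π.
  So ∫_0^π (u')² dx = 50*π.
||u||_{H^1}^2 = (2*π) + (50*π) = 52*π.


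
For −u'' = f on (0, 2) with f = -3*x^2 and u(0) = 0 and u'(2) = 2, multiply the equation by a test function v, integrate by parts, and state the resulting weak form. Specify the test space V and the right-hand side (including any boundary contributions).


V = {v ∈ H^1(0, 2) : v(0) = 0} (test functions vanish at x = 0 where u is specified); weak form: ∫_0^2 u'v' dx = ∫_0^2 (-3*x^2) v dx + 2·v(2) for all v ∈ V.

Multiply both sides by a test function v and integrate from 0 to 2:
  ∫_0^2 −u''(x) v(x) dx = ∫_0^2 f(x) v(x) dx.
Integrate the LHS by parts once:
  ∫_0^2 −u'' v dx = −[u'(x) v(x)]_0^2 + ∫_0^2 u'(x) v'(x) dx.
Thus ∫_0^2 u'(x) v'(x) dx = ∫_0^2 f(x) v(x) dx + [u'(x) v(x)]_0^2.
Choose V so that boundary terms are either known or forced to vanish.
Mixed BC: u(0) = 0 (Dirichlet) and u'(2) = 2 (Neumann). Define V = {v ∈ H^1(0, 2) : v(0) = 0}. Then [u' v]_0^2 = u'(2)·v(2) − u'(0)·0 = 2·v(2).
Weak formulation: find u (satisfying any essential BC) such that ∫_0^2 u'(x) v'(x) dx = ∫_0^2 f v dx + 2·v(2) for all v ∈ V (Dirichlet at 0 absorbed into V; Neumann datum at x = 2 contributes the boundary term).
Substituting f(x) = -3*x^2, the right-hand side is ∫_0^2 (-3*x^2) v dx + 2·v(2).


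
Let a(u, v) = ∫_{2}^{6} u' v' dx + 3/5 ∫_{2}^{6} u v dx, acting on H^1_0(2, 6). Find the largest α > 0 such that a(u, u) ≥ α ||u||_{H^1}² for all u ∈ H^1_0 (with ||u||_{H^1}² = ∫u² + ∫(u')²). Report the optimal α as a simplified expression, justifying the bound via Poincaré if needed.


α = (48/5 + π^2)/(π^2 + 16)

Coercivity of a(·,·) on H^1_0(2, 6) means a(u, u) ≥ α ||u||_{H^1}² for every u ∈ H^1_0.
The interval has length L = 4, and Poincaré/coercivity depend only on L. Here a(u, u) = ∫(u')² + (3/5)·∫u².
Here 0 < c = 3/5 < 1. The condition a(u,u) ≥ α||u||_{H^1}² reads (1−α)∫(u')² ≥ (α−c)∫u². Any admissible α is ≤ 1 (rapidly oscillating u have ∫u²/∫(u')² → 0), and α = 1 would force 0 ≥ (1−c)∫u², impossible since c < 1; so 1−α > 0. By the sharp Poincaré inequality on H^1_0 of an interval of length L, ∫(u')² ≥ (π/L)²∫u² with equality for the first sine mode sin(π(x−x₀)/L) (x₀ the left endpoint), so the inequality holds for all u iff (1−α)(π/L)² ≥ α − c, i.e. α ≤ ((π/L)² + c)/((π/L)² + 1) = (1 + c(L/π)²)/(1 + (L/π)²). With (π/L)² = π^2/16 and c = 3/5, the largest admissible constant is α = ((π/L)² + c)/((π/L)² + 1).
Simplifying, α = (48/5 + π^2)/(π^2 + 16).


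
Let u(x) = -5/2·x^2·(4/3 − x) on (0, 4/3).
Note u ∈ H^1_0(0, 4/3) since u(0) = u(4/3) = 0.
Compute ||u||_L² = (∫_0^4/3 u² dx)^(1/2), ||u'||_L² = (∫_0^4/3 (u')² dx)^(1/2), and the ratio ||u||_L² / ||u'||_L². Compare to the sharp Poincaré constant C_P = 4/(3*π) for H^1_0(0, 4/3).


||u||_L² / ||u'||_L² = 2*sqrt(14)/21 < C_P = 4/(3*π).

u(x) = -5/2·x^2·(4/3 − x), so u'(x) = 5*x*(9*x - 8)/6.
u(x) = -5/2·x^2·(4/3 − x) vanishes at x = 0 and x = 4/3, so u ∈ H^1_0(0, 4/3). Differentiate via the product rule and integrate the resulting polynomials term by term.
  ∫_0^4/3 u² dx = ∫_0^4/3 (25*x^6/4 - 50*x^5/3 + 100*x^4/9) dx. Term by term:
    ∫_0^4/3 25*x^6/4 dx = 102400/15309;  ∫_0^4/3 -50*x^5/3 dx = -102400/6561;  ∫_0^4/3 100*x^4/9 dx = 20480/2187.
  Sum: 102400/15309 − 102400/6561 + 20480/2187 = 20480/45927.
  ∫_0^4/3 (u')² dx = ∫_0^4/3 (225*x^4/4 - 100*x^3 + 400*x^2/9) dx. Term by term:
    ∫_0^4/3 225*x^4/4 dx = 1280/27;  ∫_0^4/3 -100*x^3 dx = -6400/81;  ∫_0^4/3 400*x^2/9 dx = 25600/729.
  Sum: 1280/27 − 6400/81 + 25600/729 = 2560/729.
∫_0^4/3 u² dx = 20480/45927, so ||u||_L² = 64*sqrt(35)/567.
∫_0^4/3 (u')² dx = 2560/729, so ||u'||_L² = 16*sqrt(10)/27.
Ratio ||u||_L² / ||u'||_L² = 2*sqrt(14)/21.
Sharp Poincaré constant on H^1_0(0, 4/3) is C_P = L/π = 4/(3*π), achieved by sin(3*π/4·x).
A polynomial bump cannot attain the sharp Poincaré constant (only the first sine eigenfunction does), so the ratio is strictly less than C_P, consistent with ||u||_L² ≤ C_P ||u'||_L².


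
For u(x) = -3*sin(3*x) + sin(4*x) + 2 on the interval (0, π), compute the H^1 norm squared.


||u||_{H^1(0,π)}^2 = -8 + 115*π/2

u'(x) = -9*cos(3*x) + 4*cos(4*x).
Expand u² and (u')² and integrate term by term on (0, π), using: for integers n ≥ 1, ∫_0^π sin²(nx) dx = ∫_0^π cos²(nx) dx = π/2; for n ≠ n', ∫_0^π sin(nx)sin(n'x) dx = ∫_0^π cos(nx)cos(n'x) dx = 0; and by product-to-sum, ∫_0^π sin(nx)cos(n'x) dx = ½∫_0^π [sin((n+n')x) + sin((n−n')x)] dx, which is 0 when n+n' is even and 2n/(n²−n'²) when n+n' is odd (it need not vanish on (0, π)). For the constant mode: ∫_0^π 1 dx = π, ∫_0^π cos(nx) dx = 0, ∫_0^π sin(nx) dx = (1−(−1)^n)/n.
  u² squared terms: (2)²·∫1 dx = 4·π = 4*π;  (-3)²·∫sin(3x)² dx = 9·π/2 = 9*π/2;  (1)²·∫sin(4x)² dx = 1·π/2 = π/2.
  u² cross terms: 2·(2)·(-3)·∫1·sin(3x) dx = -12·(2/3) = -8;  2·(2)·(1)·∫1·sin(4x) dx = 4·(0) = 0;  2·(-3)·(1)·∫sin(3x)·sin(4x) dx = -6·(0) = 0.
  So ∫_0^π u² dx = 4*π + 9*π/2 + π/2 − 8 + 0 + 0 = -8 + 9*π.
  (u')² squared terms: (-9)²·∫cos(3x)² dx = 81·π/2 = 81*π/2;  (4)²·∫cos(4x)² dx = 16·π/2 = 8*π.
  (u')² cross terms: 2·(-9)·(4)·∫cos(3x)·cos(4x) dx = -72·(0) = 0.
  So ∫_0^π (u')² dx = 81*π/2 + 8*π + 0 = 97*π/2.
||u||_{H^1}^2 = (-8 + 9*π) + (97*π/2) = -8 + 115*π/2.


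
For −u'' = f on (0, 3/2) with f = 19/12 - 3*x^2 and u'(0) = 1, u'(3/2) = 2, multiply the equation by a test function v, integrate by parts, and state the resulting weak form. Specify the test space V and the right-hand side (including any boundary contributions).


V = H^1(0, 3/2) (v unrestricted at boundary; u is determined up to an additive constant); weak form: ∫_0^3/2 u'v' dx = ∫_0^3/2 (19/12 - 3*x^2) v dx + 2·v(3/2) − v(0) for all v ∈ V.

Multiply both sides by a test function v and integrate from 0 to 3/2:
  ∫_0^3/2 −u''(x) v(x) dx = ∫_0^3/2 f(x) v(x) dx.
Integrate the LHS by parts once:
  ∫_0^3/2 −u'' v dx = −[u'(x) v(x)]_0^3/2 + ∫_0^3/2 u'(x) v'(x) dx.
Thus ∫_0^3/2 u'(x) v'(x) dx = ∫_0^3/2 f(x) v(x) dx + [u'(x) v(x)]_0^3/2.
Choose V so that boundary terms are either known or forced to vanish.
u has inhomogeneous Neumann u'(0) = 1, u'(3/2) = 2. [u' v]_0^3/2 = (2)·v(3/2) − (1)·v(0) = 2·v(3/2) − v(0). Take V = H^1(0, 3/2); boundary term becomes part of RHS.
Weak formulation: find u (satisfying any essential BC) such that ∫_0^3/2 u'(x) v'(x) dx = ∫_0^3/2 f v dx + 2·v(3/2) − v(0) for all v ∈ V (Neumann data are natural BCs: they enter the RHS as boundary terms).
Substituting f(x) = 19/12 - 3*x^2, the right-hand side is ∫_0^3/2 (19/12 - 3*x^2) v dx + 2·v(3/2) − v(0).
Compatibility check (pure Neumann): taking v ≡ 1 ∈ V gives 0 = ∫_0^3/2 f dx + (2) − (1), i.e. ∫_0^3/2 f dx must equal u'(0) − u'(3/2) = -1. Indeed ∫_0^3/2 (19/12 - 3*x^2) dx = -1, so the data are compatible. The solution is then unique only up to an additive constant (fix it e.g. by requiring ∫_0^3/2 u dx = 0).


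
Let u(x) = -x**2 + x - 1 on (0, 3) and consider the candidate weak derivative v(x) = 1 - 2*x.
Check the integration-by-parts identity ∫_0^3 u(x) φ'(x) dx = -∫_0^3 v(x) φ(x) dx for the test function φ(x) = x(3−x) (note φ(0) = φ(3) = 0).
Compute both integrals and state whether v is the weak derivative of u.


LHS = 9, RHS = 9. Yes, v = u' weakly.

u(x) = -x**2 + x - 1, classical derivative u'(x) = 1 - 2*x.
φ(x) = x(3−x), so φ'(x) = 3 - 2*x.
Note φ(0) = φ(3) = 0, so the boundary term u·φ vanishes.
LHS = ∫_0^3 u(x) φ'(x) dx = ∫_0^3 (2*x^3 - 5*x^2 + 5*x - 3) dx. Term by term:
  ∫_0^3 2*x^3 dx = 81/2;  ∫_0^3 -5*x^2 dx = -45;  ∫_0^3 5*x dx = 45/2;
  ∫_0^3 -3 dx = -9.
Sum: 81/2 − 45 + 45/2 − 9 = 9.
So LHS = 9.
∫_0^3 v(x) φ(x) dx = ∫_0^3 (2*x^3 - 7*x^2 + 3*x) dx. Term by term:
  ∫_0^3 2*x^3 dx = 81/2;  ∫_0^3 -7*x^2 dx = -63;  ∫_0^3 3*x dx = 27/2.
Sum: 81/2 − 63 + 27/2 = -9.
So RHS = -∫_0^3 v(x) φ(x) dx = 9.
LHS = RHS, so the identity holds for this test φ.
Moreover u is smooth here and v(x) = u'(x) = 1 - 2*x pointwise, so the identity holds for every test function. Hence v is the weak derivative of u.
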